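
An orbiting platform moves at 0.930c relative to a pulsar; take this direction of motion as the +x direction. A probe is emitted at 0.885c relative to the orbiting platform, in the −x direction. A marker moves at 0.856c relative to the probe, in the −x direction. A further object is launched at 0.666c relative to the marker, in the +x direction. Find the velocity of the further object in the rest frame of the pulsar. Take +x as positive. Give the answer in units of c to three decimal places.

Apply u = (u' + v)/(1 + u'v/c²) successively, working outward toward the pulsar.
Start: velocity of the orbiting platform relative to the pulsar = 0.9300c.
Compose with the probe (u' = -0.885 in the orbiting platform frame): u_1 = (-0.885 + 0.930) / (1 + (-0.885)·0.930) = 0.0450/0.1769 = 0.2543.
Compose with the marker (u' = -0.856 in the probe frame): u_2 = (-0.856 + 0.254) / (1 + (-0.856)·0.254) = -0.6017/0.7823 = -0.7691.
Compose with the further object (u' = 0.666 in the marker frame): u_3 = (0.666 + (-0.769)) / (1 + 0.666·(-0.769)) = -0.1031/0.4878 = -0.2114.

-0.211c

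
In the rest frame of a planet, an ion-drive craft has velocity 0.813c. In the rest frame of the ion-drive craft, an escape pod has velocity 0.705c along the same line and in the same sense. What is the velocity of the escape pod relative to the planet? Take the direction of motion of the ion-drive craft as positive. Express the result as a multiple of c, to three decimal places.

0.965c

With v = 0.813 and u' = 0.705 (in units of c),
u = (u' + v)/(1 + u'v/c²):
u = (0.705 + 0.813) / (1 + 0.705·0.813) = 1.5180/1.5732 = 0.9649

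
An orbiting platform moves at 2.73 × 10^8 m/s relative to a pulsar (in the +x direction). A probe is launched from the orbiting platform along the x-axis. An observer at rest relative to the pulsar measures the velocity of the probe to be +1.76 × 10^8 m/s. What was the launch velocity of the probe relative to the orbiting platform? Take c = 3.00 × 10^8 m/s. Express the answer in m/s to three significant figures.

v = 0.910c, u = 0.587c.
Invert the composition law: u' = (u − v)/(1 − uv/c²).
u' = (0.587 − 0.910) / (1 − (0.587)(0.910)) = -0.3233/0.4661 = -0.6936.
u' = -0.6936 × 3.00 × 10^8 m/s.

-2.08 × 10^8 m/s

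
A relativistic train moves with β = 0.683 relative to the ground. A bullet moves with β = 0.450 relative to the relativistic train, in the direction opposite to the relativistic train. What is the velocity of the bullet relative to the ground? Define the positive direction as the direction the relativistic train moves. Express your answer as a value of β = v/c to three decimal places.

With v = 0.683 and u' = -0.450 (in units of c),
u = (u' + v)/(1 + u'v/c²):
u = (-0.450 + 0.683) / (1 + (-0.450)·0.683) = 0.2330/0.6926 = 0.3364

β = +0.336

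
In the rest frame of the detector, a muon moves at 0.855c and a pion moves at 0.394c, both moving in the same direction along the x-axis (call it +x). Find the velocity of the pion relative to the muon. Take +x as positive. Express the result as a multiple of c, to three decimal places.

β_A = 0.855, β_B = 0.394.
Transform to A's frame with the inverse velocity-addition law: u' = (u − v)/(1 − uv/c²), taking u = β_B and v = β_A.
u' = (0.394 − 0.855) / (1 − (0.855)(0.394)) = -0.4610/0.6631 = -0.6952.

-0.695c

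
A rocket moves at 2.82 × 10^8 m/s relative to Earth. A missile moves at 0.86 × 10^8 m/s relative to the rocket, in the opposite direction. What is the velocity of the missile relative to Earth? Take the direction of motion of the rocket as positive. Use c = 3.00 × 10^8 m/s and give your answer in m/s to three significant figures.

In units of c (dividing by 3.00 × 10^8 m/s): v = 0.940, u' = -0.287.
u = (u' + v)/(1 + u'v/c²):
u = (-0.287 + 0.940) / (1 + (-0.287)·0.940) = 0.6533/0.7305 = 0.8943
Converting back: u = 0.8943 × 3.00 × 10^8 m/s.

+2.68 × 10^8 m/s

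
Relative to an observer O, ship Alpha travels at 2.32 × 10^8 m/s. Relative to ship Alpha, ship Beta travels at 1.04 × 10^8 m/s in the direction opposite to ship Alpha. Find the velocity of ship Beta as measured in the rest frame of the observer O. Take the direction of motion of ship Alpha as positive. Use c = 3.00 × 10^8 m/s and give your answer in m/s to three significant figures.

+1.75 × 10^8 m/s

In units of c (dividing by 3.00 × 10^8 m/s): v = 0.773, u' = -0.347.
u = (u' + v)/(1 + u'v/c²):
u = (-0.347 + 0.773) / (1 + (-0.347)·0.773) = 0.4267/0.7319 = 0.5829
(Galilean addition would give +0.427c.)
Converting back: u = 0.5829 × 3.00 × 10^8 m/s.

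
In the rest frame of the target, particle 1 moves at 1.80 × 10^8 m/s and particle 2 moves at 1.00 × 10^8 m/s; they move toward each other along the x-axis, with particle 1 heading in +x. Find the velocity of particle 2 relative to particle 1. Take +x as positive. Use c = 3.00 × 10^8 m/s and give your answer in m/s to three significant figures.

-2.33 × 10^8 m/s

β_A = 0.600, β_B = -0.333 (dividing each by c = 3.00 × 10^8 m/s).
Transform to A's frame with the inverse velocity-addition law: u' = (u − v)/(1 − uv/c²), taking u = β_B and v = β_A.
u' = (-0.333 − 0.600) / (1 − (0.600)(-0.333)) = -0.9333/1.2000 = -0.7778.
u' = -0.7778 × 3.00 × 10^8 m/s.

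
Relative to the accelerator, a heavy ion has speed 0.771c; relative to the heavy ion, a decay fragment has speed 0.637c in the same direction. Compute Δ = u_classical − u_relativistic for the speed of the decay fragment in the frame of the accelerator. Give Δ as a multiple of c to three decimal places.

Galilean: u_cl = 0.637 + 0.771 = 1.4080.
Relativistic: u_rel = (0.637 + 0.771) / (1 + 0.637·0.771) = 1.4080/1.4911 = 0.9443.
Δ = 1.4080 − 0.9443 = 0.4637.
(The classical prediction exceeds c; the relativistic result does not.)

Δ = 0.464c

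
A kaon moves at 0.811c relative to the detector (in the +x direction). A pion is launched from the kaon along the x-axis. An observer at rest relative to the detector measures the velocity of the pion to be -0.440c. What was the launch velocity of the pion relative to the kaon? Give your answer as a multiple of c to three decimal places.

-0.922c

Invert the composition law: u' = (u − v)/(1 − uv/c²).
u' = (-0.440 − 0.811) / (1 − (-0.440)(0.811)) = -1.2510/1.3568 = -0.9220.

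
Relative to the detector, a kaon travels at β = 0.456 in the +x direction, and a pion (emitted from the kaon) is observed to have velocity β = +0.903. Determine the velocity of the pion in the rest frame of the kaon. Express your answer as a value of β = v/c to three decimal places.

β = +0.760

Invert the composition law: u' = (u − v)/(1 − uv/c²).
u' = (0.903 − 0.456) / (1 − (0.903)(0.456)) = 0.4470/0.5882 = 0.7599.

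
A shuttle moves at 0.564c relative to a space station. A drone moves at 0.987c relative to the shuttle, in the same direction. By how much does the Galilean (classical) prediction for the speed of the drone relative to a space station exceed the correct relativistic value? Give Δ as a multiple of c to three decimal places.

Galilean: u_cl = 0.987 + 0.564 = 1.5510.
Relativistic: u_rel = (0.987 + 0.564) / (1 + 0.987·0.564) = 1.5510/1.5567 = 0.9964.
Δ = 1.5510 − 0.9964 = 0.5546.
(The classical prediction exceeds c; the relativistic result does not.)

Δ = 0.555c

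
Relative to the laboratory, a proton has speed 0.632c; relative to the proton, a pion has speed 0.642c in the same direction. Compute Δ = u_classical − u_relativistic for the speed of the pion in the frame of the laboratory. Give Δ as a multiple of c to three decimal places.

Δ = 0.368c

Galilean: u_cl = 0.642 + 0.632 = 1.2740.
Relativistic: u_rel = (0.642 + 0.632) / (1 + 0.642·0.632) = 1.2740/1.4057 = 0.9063.
Δ = 1.2740 − 0.9063 = 0.3677.
(The classical prediction exceeds c; the relativistic result does not.)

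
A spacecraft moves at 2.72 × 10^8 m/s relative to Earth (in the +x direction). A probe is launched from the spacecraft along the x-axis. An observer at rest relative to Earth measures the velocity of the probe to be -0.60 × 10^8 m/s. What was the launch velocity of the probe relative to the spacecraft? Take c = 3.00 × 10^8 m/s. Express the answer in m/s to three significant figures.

v = 0.907c, u = -0.200c.
Invert the composition law: u' = (u − v)/(1 − uv/c²).
u' = (-0.200 − 0.907) / (1 − (-0.200)(0.907)) = -1.1067/1.1813 = -0.9368.
u' = -0.9368 × 3.00 × 10^8 m/s.

-2.81 × 10^8 m/s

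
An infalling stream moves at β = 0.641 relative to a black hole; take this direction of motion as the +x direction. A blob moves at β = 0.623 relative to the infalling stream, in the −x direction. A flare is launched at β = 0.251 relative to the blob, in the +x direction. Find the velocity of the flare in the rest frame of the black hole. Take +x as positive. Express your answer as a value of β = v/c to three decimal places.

β = +0.279

Apply u = (u' + v)/(1 + u'v/c²) successively, working outward toward the black hole.
Start: velocity of the infalling stream relative to the black hole = 0.6410c.
Compose with the blob (u' = -0.623 in the infalling stream frame): u_1 = (-0.623 + 0.641) / (1 + (-0.623)·0.641) = 0.0180/0.6007 = 0.0300.
Compose with the flare (u' = 0.251 in the blob frame): u_2 = (0.251 + 0.030) / (1 + 0.251·0.030) = 0.2810/1.0075 = 0.2789.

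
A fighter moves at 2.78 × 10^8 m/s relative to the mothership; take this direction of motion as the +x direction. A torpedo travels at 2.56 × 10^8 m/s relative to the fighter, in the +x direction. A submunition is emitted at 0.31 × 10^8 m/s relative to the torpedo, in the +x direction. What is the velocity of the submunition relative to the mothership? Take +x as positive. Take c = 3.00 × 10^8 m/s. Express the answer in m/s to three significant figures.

2.99 × 10^8 m/s

Apply u = (u' + v)/(1 + u'v/c²) successively, working outward toward the mothership.
(Dividing each given speed by c = 3.00 × 10^8 m/s to work in units of c.)
Start: velocity of the fighter relative to the mothership = 0.9267c.
Compose with the torpedo (u' = 0.853 in the fighter frame): u_1 = (0.853 + 0.927) / (1 + 0.853·0.927) = 1.7800/1.7908 = 0.9940.
Compose with the submunition (u' = 0.103 in the torpedo frame): u_2 = (0.103 + 0.994) / (1 + 0.103·0.994) = 1.0973/1.1027 = 0.9951.
So u = 0.9951 × 3.00 × 10^8 m/s.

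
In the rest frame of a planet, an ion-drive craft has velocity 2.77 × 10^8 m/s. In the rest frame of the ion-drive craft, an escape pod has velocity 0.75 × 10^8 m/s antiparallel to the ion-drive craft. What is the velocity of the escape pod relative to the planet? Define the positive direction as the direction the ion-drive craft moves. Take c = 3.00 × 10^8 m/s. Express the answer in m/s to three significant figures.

+2.63 × 10^8 m/s

In units of c (dividing by 3.00 × 10^8 m/s): v = 0.923, u' = -0.250.
u = (u' + v)/(1 + u'v/c²):
u = (-0.250 + 0.923) / (1 + (-0.250)·0.923) = 0.6733/0.7692 = 0.8754
Converting back: u = 0.8754 × 3.00 × 10^8 m/s.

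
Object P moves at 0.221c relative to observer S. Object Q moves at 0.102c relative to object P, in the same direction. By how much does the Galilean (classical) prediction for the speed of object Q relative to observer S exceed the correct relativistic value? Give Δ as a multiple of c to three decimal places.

Δ = 0.007c

Galilean: u_cl = 0.102 + 0.221 = 0.3230.
Relativistic: u_rel = (0.102 + 0.221) / (1 + 0.102·0.221) = 0.3230/1.0225 = 0.3159.
Δ = 0.3230 − 0.3159 = 0.0071.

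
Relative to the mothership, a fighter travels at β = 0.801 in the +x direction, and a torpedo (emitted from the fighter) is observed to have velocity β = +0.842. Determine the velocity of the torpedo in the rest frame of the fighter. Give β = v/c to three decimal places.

β = +0.126

Invert the composition law: u' = (u − v)/(1 − uv/c²).
u' = (0.842 − 0.801) / (1 − (0.842)(0.801)) = 0.0410/0.3256 = 0.1259.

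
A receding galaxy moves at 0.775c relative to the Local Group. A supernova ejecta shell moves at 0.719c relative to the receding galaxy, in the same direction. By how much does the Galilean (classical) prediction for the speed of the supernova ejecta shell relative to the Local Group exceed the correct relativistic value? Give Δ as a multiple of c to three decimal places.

Galilean: u_cl = 0.719 + 0.775 = 1.4940.
Relativistic: u_rel = (0.719 + 0.775) / (1 + 0.719·0.775) = 1.4940/1.5572 = 0.9594.
Δ = 1.4940 − 0.9594 = 0.5346.
(The classical prediction exceeds c; the relativistic result does not.)

Δ = 0.535c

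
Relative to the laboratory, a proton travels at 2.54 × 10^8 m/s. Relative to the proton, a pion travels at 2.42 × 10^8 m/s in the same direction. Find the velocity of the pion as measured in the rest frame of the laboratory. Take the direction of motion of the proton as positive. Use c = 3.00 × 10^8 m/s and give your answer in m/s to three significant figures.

2.95 × 10^8 m/s

In units of c (dividing by 3.00 × 10^8 m/s): v = 0.847, u' = 0.807.
u = (u' + v)/(1 + u'v/c²):
u = (0.807 + 0.847) / (1 + 0.807·0.847) = 1.6533/1.6830 = 0.9824
Converting back: u = 0.9824 × 3.00 × 10^8 m/s.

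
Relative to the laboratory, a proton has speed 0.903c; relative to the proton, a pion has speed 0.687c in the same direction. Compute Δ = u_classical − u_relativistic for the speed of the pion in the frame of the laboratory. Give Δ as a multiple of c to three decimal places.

Galilean: u_cl = 0.687 + 0.903 = 1.5900.
Relativistic: u_rel = (0.687 + 0.903) / (1 + 0.687·0.903) = 1.5900/1.6204 = 0.9813.
Δ = 1.5900 − 0.9813 = 0.6087.
(The classical prediction exceeds c; the relativistic result does not.)

Δ = 0.609c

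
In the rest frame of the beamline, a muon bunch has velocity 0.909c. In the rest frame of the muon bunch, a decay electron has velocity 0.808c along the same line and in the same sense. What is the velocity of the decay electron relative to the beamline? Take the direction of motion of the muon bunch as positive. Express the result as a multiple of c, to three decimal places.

0.990c

With v = 0.909 and u' = 0.808 (in units of c),
u = (u' + v)/(1 + u'v/c²):
u = (0.808 + 0.909) / (1 + 0.808·0.909) = 1.7170/1.7345 = 0.9899
(Galilean addition would give +1.717c, exceeding c.)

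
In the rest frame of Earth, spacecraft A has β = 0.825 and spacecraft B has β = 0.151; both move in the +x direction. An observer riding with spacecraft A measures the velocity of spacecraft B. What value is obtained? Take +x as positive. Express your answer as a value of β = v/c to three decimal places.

β_A = 0.825, β_B = 0.151.
Transform to A's frame with the inverse velocity-addition law: u' = (u − v)/(1 − uv/c²), taking u = β_B and v = β_A.
u' = (0.151 − 0.825) / (1 − (0.825)(0.151)) = -0.6740/0.8754 = -0.7699.

β = -0.770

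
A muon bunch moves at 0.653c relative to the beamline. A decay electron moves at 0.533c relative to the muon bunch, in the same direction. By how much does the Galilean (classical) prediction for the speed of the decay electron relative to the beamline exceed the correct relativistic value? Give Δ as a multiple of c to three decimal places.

Galilean: u_cl = 0.533 + 0.653 = 1.1860.
Relativistic: u_rel = (0.533 + 0.653) / (1 + 0.533·0.653) = 1.1860/1.3480 = 0.8798.
Δ = 1.1860 − 0.8798 = 0.3062.
(The classical prediction exceeds c; the relativistic result does not.)

Δ = 0.306c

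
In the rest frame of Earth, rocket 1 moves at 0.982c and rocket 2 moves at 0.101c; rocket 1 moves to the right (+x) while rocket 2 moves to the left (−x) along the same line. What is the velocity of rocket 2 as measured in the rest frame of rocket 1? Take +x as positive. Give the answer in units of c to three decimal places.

-0.985c

β_A = 0.982, β_B = -0.101.
Transform to A's frame with the inverse velocity-addition law: u' = (u − v)/(1 − uv/c²), taking u = β_B and v = β_A.
u' = (-0.101 − 0.982) / (1 − (0.982)(-0.101)) = -1.0830/1.0992 = -0.9853.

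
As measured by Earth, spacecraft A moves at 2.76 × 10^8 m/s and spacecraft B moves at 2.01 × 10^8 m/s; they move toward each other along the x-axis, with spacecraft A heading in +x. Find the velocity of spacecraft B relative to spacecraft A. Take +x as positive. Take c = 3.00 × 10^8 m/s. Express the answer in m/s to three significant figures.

-2.95 × 10^8 m/s

β_A = 0.920, β_B = -0.670 (dividing each by c = 3.00 × 10^8 m/s).
Transform to A's frame with the inverse velocity-addition law: u' = (u − v)/(1 − uv/c²), taking u = β_B and v = β_A.
u' = (-0.670 − 0.920) / (1 − (0.920)(-0.670)) = -1.5900/1.6164 = -0.9837.
u' = -0.9837 × 3.00 × 10^8 m/s.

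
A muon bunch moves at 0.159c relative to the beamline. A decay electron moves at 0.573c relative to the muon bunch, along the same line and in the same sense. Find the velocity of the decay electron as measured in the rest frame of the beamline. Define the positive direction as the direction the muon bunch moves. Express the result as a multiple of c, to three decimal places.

With v = 0.159 and u' = 0.573 (in units of c),
u = (u' + v)/(1 + u'v/c²):
u = (0.573 + 0.159) / (1 + 0.573·0.159) = 0.7320/1.0911 = 0.6709

0.671c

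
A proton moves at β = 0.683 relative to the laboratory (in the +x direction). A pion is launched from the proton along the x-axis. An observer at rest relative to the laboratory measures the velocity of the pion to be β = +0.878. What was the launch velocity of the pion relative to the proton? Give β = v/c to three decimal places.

β = +0.487

Invert the composition law: u' = (u − v)/(1 − uv/c²).
u' = (0.878 − 0.683) / (1 − (0.878)(0.683)) = 0.1950/0.4003 = 0.4871.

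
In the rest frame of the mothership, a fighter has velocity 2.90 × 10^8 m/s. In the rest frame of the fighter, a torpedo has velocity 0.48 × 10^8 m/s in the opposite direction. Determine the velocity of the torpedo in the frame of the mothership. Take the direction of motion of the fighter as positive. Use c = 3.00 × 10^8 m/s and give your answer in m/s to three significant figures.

In units of c (dividing by 3.00 × 10^8 m/s): v = 0.967, u' = -0.160.
u = (u' + v)/(1 + u'v/c²):
u = (-0.160 + 0.967) / (1 + (-0.160)·0.967) = 0.8067/0.8453 = 0.9543
Converting back: u = 0.9543 × 3.00 × 10^8 m/s.

+2.86 × 10^8 m/s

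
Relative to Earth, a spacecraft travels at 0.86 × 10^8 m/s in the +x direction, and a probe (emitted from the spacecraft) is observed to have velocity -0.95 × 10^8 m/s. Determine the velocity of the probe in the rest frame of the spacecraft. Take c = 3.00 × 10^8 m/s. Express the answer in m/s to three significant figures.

-1.66 × 10^8 m/s

v = 0.287c, u = -0.317c.
Invert the composition law: u' = (u − v)/(1 − uv/c²).
u' = (-0.317 − 0.287) / (1 − (-0.317)(0.287)) = -0.6033/1.0908 = -0.5531.
u' = -0.5531 × 3.00 × 10^8 m/s.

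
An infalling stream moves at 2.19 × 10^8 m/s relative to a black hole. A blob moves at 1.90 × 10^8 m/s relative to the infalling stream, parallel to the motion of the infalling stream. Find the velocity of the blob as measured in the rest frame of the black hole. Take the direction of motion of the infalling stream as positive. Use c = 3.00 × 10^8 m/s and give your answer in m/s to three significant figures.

In units of c (dividing by 3.00 × 10^8 m/s): v = 0.730, u' = 0.633.
u = (u' + v)/(1 + u'v/c²):
u = (0.633 + 0.730) / (1 + 0.633·0.730) = 1.3633/1.4623 = 0.9323
Converting back: u = 0.9323 × 3.00 × 10^8 m/s.

2.80 × 10^8 m/s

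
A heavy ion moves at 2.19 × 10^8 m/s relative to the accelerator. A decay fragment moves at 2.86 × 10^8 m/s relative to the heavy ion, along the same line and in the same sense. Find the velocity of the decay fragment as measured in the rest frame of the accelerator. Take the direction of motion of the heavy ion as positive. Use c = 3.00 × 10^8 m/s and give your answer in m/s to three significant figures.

2.98 × 10^8 m/s

In units of c (dividing by 3.00 × 10^8 m/s): v = 0.730, u' = 0.953.
u = (u' + v)/(1 + u'v/c²):
u = (0.953 + 0.730) / (1 + 0.953·0.730) = 1.6833/1.6959 = 0.9926
(Galilean addition would give +1.683c, exceeding c.)
Converting back: u = 0.9926 × 3.00 × 10^8 m/s.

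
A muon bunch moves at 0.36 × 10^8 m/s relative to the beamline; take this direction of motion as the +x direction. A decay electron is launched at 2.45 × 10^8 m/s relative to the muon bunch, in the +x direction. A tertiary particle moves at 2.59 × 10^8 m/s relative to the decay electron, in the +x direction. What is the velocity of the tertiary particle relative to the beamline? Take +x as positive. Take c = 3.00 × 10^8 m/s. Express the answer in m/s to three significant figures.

2.97 × 10^8 m/s

Apply u = (u' + v)/(1 + u'v/c²) successively, working outward toward the beamline.
(Dividing each given speed by c = 3.00 × 10^8 m/s to work in units of c.)
Start: velocity of the muon bunch relative to the beamline = 0.1200c.
Compose with the decay electron (u' = 0.817 in the muon bunch frame): u_1 = (0.817 + 0.120) / (1 + 0.817·0.120) = 0.9367/1.0980 = 0.8531.
Compose with the tertiary particle (u' = 0.863 in the decay electron frame): u_2 = (0.863 + 0.853) / (1 + 0.863·0.853) = 1.7164/1.7365 = 0.9884.
So u = 0.9884 × 3.00 × 10^8 m/s.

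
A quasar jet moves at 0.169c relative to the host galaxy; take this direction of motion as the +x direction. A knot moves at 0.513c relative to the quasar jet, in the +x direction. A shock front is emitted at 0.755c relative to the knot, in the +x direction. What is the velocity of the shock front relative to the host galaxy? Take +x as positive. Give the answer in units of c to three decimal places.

0.938c

Apply u = (u' + v)/(1 + u'v/c²) successively, working outward toward the host galaxy.
Start: velocity of the quasar jet relative to the host galaxy = 0.1690c.
Compose with the knot (u' = 0.513 in the quasar jet frame): u_1 = (0.513 + 0.169) / (1 + 0.513·0.169) = 0.6820/1.0867 = 0.6276.
Compose with the shock front (u' = 0.755 in the knot frame): u_2 = (0.755 + 0.628) / (1 + 0.755·0.628) = 1.3826/1.4738 = 0.9381.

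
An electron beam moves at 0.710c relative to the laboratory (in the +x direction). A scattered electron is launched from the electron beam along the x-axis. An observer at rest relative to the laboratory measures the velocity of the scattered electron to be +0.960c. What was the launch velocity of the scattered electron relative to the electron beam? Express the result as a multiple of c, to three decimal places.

+0.785c

Invert the composition law: u' = (u − v)/(1 − uv/c²).
u' = (0.960 − 0.710) / (1 − (0.960)(0.710)) = 0.2500/0.3184 = 0.7852.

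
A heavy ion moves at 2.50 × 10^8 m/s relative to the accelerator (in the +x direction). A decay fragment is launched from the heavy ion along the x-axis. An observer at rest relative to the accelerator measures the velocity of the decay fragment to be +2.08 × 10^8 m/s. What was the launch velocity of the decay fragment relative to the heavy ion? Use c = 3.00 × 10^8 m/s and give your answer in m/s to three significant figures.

-9.95 × 10^7 m/s

v = 0.833c, u = 0.693c.
Invert the composition law: u' = (u − v)/(1 − uv/c²).
u' = (0.693 − 0.833) / (1 − (0.693)(0.833)) = -0.1400/0.4222 = -0.3316.
u' = -0.3316 × 3.00 × 10^8 m/s.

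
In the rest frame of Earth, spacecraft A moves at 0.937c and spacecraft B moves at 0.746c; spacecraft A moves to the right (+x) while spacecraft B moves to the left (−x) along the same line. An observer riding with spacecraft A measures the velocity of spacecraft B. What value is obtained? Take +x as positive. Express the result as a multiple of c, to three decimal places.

-0.991c

β_A = 0.937, β_B = -0.746.
Transform to A's frame with the inverse velocity-addition law: u' = (u − v)/(1 − uv/c²), taking u = β_B and v = β_A.
u' = (-0.746 − 0.937) / (1 − (0.937)(-0.746)) = -1.6830/1.6990 = -0.9906.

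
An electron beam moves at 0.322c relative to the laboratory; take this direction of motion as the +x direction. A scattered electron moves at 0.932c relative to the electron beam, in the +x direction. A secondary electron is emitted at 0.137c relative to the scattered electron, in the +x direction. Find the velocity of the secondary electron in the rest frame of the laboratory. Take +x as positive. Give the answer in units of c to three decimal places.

0.973c

Apply u = (u' + v)/(1 + u'v/c²) successively, working outward toward the laboratory.
Start: velocity of the electron beam relative to the laboratory = 0.3220c.
Compose with the scattered electron (u' = 0.932 in the electron beam frame): u_1 = (0.932 + 0.322) / (1 + 0.932·0.322) = 1.2540/1.3001 = 0.9645.
Compose with the secondary electron (u' = 0.137 in the scattered electron frame): u_2 = (0.137 + 0.965) / (1 + 0.137·0.965) = 1.1015/1.1321 = 0.9730.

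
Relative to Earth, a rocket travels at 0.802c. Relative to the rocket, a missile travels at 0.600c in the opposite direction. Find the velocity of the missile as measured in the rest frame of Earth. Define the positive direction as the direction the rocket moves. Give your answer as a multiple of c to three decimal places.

With v = 0.802 and u' = -0.600 (in units of c),
u = (u' + v)/(1 + u'v/c²):
u = (-0.600 + 0.802) / (1 + (-0.600)·0.802) = 0.2020/0.5188 = 0.3894

+0.389c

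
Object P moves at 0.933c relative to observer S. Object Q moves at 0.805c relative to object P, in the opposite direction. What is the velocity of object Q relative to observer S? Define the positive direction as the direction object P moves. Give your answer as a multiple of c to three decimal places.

+0.514c

With v = 0.933 and u' = -0.805 (in units of c),
u = (u' + v)/(1 + u'v/c²):
u = (-0.805 + 0.933) / (1 + (-0.805)·0.933) = 0.1280/0.2489 = 0.5142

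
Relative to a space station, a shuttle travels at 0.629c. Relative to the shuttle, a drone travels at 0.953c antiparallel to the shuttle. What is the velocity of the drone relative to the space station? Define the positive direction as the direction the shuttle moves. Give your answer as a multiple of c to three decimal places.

-0.809c

With v = 0.629 and u' = -0.953 (in units of c),
u = (u' + v)/(1 + u'v/c²):
u = (-0.953 + 0.629) / (1 + (-0.953)·0.629) = -0.3240/0.4006 = -0.8089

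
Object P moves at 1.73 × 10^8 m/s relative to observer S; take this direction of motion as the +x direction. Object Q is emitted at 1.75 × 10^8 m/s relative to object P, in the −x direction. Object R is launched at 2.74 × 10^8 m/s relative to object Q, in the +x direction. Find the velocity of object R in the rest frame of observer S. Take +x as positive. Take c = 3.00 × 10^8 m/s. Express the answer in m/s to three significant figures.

Apply u = (u' + v)/(1 + u'v/c²) successively, working outward toward observer S.
(Dividing each given speed by c = 3.00 × 10^8 m/s to work in units of c.)
Start: velocity of object P relative to observer S = 0.5767c.
Compose with object Q (u' = -0.583 in object P frame): u_1 = (-0.583 + 0.577) / (1 + (-0.583)·0.577) = -0.0067/0.6636 = -0.0100.
Compose with object R (u' = 0.913 in object Q frame): u_2 = (0.913 + (-0.010)) / (1 + 0.913·(-0.010)) = 0.9033/0.9908 = 0.9117.
So u = 0.9117 × 3.00 × 10^8 m/s.

+2.73 × 10^8 m/s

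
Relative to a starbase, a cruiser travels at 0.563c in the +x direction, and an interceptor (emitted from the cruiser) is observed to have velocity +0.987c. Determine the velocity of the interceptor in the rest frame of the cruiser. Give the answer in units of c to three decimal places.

+0.954c

Invert the composition law: u' = (u − v)/(1 − uv/c²).
u' = (0.987 − 0.563) / (1 − (0.987)(0.563)) = 0.4240/0.4443 = 0.9543.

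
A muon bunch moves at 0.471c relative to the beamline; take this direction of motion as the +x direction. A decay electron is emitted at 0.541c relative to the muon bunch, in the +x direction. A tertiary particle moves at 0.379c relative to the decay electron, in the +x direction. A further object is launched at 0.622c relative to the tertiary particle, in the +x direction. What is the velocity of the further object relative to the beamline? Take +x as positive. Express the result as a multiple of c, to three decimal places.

Apply u = (u' + v)/(1 + u'v/c²) successively, working outward toward the beamline.
Start: velocity of the muon bunch relative to the beamline = 0.4710c.
Compose with the decay electron (u' = 0.541 in the muon bunch frame): u_1 = (0.541 + 0.471) / (1 + 0.541·0.471) = 1.0120/1.2548 = 0.8065.
Compose with the tertiary particle (u' = 0.379 in the decay electron frame): u_2 = (0.379 + 0.806) / (1 + 0.379·0.806) = 1.1855/1.3057 = 0.9080.
Compose with the further object (u' = 0.622 in the tertiary particle frame): u_3 = (0.622 + 0.908) / (1 + 0.622·0.908) = 1.5300/1.5648 = 0.9778.

0.978c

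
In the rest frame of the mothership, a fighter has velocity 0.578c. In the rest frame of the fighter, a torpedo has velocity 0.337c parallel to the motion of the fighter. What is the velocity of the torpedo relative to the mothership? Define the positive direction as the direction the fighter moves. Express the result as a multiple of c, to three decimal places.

With v = 0.578 and u' = 0.337 (in units of c),
u = (u' + v)/(1 + u'v/c²):
u = (0.337 + 0.578) / (1 + 0.337·0.578) = 0.9150/1.1948 = 0.7658

0.766c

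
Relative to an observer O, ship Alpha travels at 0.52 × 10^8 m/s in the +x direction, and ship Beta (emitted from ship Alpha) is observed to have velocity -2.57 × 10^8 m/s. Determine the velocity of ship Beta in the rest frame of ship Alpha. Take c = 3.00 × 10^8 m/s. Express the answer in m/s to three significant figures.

v = 0.173c, u = -0.857c.
Invert the composition law: u' = (u − v)/(1 − uv/c²).
u' = (-0.857 − 0.173) / (1 − (-0.857)(0.173)) = -1.0300/1.1485 = -0.8968.
u' = -0.8968 × 3.00 × 10^8 m/s.

-2.69 × 10^8 m/s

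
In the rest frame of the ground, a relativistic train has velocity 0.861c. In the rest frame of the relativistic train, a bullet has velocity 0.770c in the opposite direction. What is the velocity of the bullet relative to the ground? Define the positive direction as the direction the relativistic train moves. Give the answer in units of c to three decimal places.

With v = 0.861 and u' = -0.770 (in units of c),
u = (u' + v)/(1 + u'v/c²):
u = (-0.770 + 0.861) / (1 + (-0.770)·0.861) = 0.0910/0.3370 = 0.2700
(Galilean addition would give +0.091c.)

+0.270c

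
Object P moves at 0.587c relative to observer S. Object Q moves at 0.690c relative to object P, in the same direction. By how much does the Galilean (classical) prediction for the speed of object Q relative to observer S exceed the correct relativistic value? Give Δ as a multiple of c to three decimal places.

Δ = 0.368c

Galilean: u_cl = 0.690 + 0.587 = 1.2770.
Relativistic: u_rel = (0.690 + 0.587) / (1 + 0.690·0.587) = 1.2770/1.4050 = 0.9089.
Δ = 1.2770 − 0.9089 = 0.3681.
(The classical prediction exceeds c; the relativistic result does not.)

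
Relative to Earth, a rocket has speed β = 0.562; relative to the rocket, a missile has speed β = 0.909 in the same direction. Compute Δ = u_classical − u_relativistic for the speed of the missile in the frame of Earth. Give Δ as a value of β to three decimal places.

Galilean: u_cl = 0.909 + 0.562 = 1.4710.
Relativistic: u_rel = (0.909 + 0.562) / (1 + 0.909·0.562) = 1.4710/1.5109 = 0.9736.
Δ = 1.4710 − 0.9736 = 0.4974.
(The classical prediction exceeds c; the relativistic result does not.)

Δ = 0.497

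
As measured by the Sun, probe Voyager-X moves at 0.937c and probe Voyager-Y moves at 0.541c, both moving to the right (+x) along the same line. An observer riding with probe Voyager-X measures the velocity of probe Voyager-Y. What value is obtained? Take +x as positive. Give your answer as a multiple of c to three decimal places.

β_A = 0.937, β_B = 0.541.
Transform to A's frame with the inverse velocity-addition law: u' = (u − v)/(1 − uv/c²), taking u = β_B and v = β_A.
u' = (0.541 − 0.937) / (1 − (0.937)(0.541)) = -0.3960/0.4931 = -0.8031.

-0.803c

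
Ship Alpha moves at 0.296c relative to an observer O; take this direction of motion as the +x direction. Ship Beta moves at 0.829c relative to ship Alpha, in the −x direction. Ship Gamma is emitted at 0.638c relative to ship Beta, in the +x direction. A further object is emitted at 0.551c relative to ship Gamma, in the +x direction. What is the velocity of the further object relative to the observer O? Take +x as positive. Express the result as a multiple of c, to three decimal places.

+0.458c

Apply u = (u' + v)/(1 + u'v/c²) successively, working outward toward the observer O.
Start: velocity of ship Alpha relative to the observer O = 0.2960c.
Compose with ship Beta (u' = -0.829 in ship Alpha frame): u_1 = (-0.829 + 0.296) / (1 + (-0.829)·0.296) = -0.5330/0.7546 = -0.7063.
Compose with ship Gamma (u' = 0.638 in ship Beta frame): u_2 = (0.638 + (-0.706)) / (1 + 0.638·(-0.706)) = -0.0683/0.5494 = -0.1244.
Compose with the further object (u' = 0.551 in ship Gamma frame): u_3 = (0.551 + (-0.124)) / (1 + 0.551·(-0.124)) = 0.4266/0.9315 = 0.4580.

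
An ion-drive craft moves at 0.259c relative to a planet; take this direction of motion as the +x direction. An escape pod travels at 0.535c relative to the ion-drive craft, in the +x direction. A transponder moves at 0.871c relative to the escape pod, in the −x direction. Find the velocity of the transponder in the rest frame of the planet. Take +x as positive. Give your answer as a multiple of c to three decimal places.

Apply u = (u' + v)/(1 + u'v/c²) successively, working outward toward the planet.
Start: velocity of the ion-drive craft relative to the planet = 0.2590c.
Compose with the escape pod (u' = 0.535 in the ion-drive craft frame): u_1 = (0.535 + 0.259) / (1 + 0.535·0.259) = 0.7940/1.1386 = 0.6974.
Compose with the transponder (u' = -0.871 in the escape pod frame): u_2 = (-0.871 + 0.697) / (1 + (-0.871)·0.697) = -0.1736/0.3926 = -0.4423.

-0.442c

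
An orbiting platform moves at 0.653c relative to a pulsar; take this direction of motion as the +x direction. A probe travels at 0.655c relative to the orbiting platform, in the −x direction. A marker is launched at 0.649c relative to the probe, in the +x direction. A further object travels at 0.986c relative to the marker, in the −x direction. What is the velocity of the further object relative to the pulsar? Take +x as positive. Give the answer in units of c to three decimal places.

Apply u = (u' + v)/(1 + u'v/c²) successively, working outward toward the pulsar.
Start: velocity of the orbiting platform relative to the pulsar = 0.6530c.
Compose with the probe (u' = -0.655 in the orbiting platform frame): u_1 = (-0.655 + 0.653) / (1 + (-0.655)·0.653) = -0.0020/0.5723 = -0.0035.
Compose with the marker (u' = 0.649 in the probe frame): u_2 = (0.649 + (-0.003)) / (1 + 0.649·(-0.003)) = 0.6455/0.9977 = 0.6470.
Compose with the further object (u' = -0.986 in the marker frame): u_3 = (-0.986 + 0.647) / (1 + (-0.986)·0.647) = -0.3390/0.3621 = -0.9363.

-0.936c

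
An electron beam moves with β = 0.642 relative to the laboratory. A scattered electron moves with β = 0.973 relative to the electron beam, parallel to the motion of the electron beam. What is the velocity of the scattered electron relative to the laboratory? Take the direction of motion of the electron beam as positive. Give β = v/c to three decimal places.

β = 0.994

With v = 0.642 and u' = 0.973 (in units of c),
u = (u' + v)/(1 + u'v/c²):
u = (0.973 + 0.642) / (1 + 0.973·0.642) = 1.6150/1.6247 = 0.9941
(Galilean addition would give +1.615c, exceeding c.)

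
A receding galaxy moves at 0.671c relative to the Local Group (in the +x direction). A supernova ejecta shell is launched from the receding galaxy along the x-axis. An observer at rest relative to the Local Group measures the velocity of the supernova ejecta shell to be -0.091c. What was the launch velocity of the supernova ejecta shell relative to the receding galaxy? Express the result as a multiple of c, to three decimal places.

Invert the composition law: u' = (u − v)/(1 − uv/c²).
u' = (-0.091 − 0.671) / (1 − (-0.091)(0.671)) = -0.7620/1.0611 = -0.7181.

-0.718c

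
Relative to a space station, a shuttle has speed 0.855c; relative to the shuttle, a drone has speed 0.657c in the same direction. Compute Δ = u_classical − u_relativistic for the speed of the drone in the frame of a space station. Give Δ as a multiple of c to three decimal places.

Galilean: u_cl = 0.657 + 0.855 = 1.5120.
Relativistic: u_rel = (0.657 + 0.855) / (1 + 0.657·0.855) = 1.5120/1.5617 = 0.9682.
Δ = 1.5120 − 0.9682 = 0.5438.
(The classical prediction exceeds c; the relativistic result does not.)

Δ = 0.544c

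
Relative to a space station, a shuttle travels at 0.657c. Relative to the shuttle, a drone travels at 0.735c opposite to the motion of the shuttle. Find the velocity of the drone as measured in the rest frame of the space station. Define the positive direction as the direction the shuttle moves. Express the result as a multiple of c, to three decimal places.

With v = 0.657 and u' = -0.735 (in units of c),
u = (u' + v)/(1 + u'v/c²):
u = (-0.735 + 0.657) / (1 + (-0.735)·0.657) = -0.0780/0.5171 = -0.1508
(Galilean addition would give -0.078c.)

-0.151c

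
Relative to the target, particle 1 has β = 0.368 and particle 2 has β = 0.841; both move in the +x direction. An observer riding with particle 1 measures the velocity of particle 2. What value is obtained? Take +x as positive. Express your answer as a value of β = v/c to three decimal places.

β_A = 0.368, β_B = 0.841.
Transform to A's frame with the inverse velocity-addition law: u' = (u − v)/(1 − uv/c²), taking u = β_B and v = β_A.
u' = (0.841 − 0.368) / (1 − (0.368)(0.841)) = 0.4730/0.6905 = 0.6850.

β = +0.685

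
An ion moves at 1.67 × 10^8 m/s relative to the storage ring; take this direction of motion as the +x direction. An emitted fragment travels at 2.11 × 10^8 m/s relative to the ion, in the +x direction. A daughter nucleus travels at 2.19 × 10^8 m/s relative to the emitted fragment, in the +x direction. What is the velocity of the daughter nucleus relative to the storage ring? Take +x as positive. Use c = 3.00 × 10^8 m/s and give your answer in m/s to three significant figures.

2.95 × 10^8 m/s

Apply u = (u' + v)/(1 + u'v/c²) successively, working outward toward the storage ring.
(Dividing each given speed by c = 3.00 × 10^8 m/s to work in units of c.)
Start: velocity of the ion relative to the storage ring = 0.5567c.
Compose with the emitted fragment (u' = 0.703 in the ion frame): u_1 = (0.703 + 0.557) / (1 + 0.703·0.557) = 1.2600/1.3915 = 0.9055.
Compose with the daughter nucleus (u' = 0.730 in the emitted fragment frame): u_2 = (0.730 + 0.905) / (1 + 0.730·0.905) = 1.6355/1.6610 = 0.9846.
So u = 0.9846 × 3.00 × 10^8 m/s.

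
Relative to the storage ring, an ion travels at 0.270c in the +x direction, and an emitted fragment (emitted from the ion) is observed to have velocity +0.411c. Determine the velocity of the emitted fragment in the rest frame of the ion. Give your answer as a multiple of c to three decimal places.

+0.159c

Invert the composition law: u' = (u − v)/(1 − uv/c²).
u' = (0.411 − 0.270) / (1 − (0.411)(0.270)) = 0.1410/0.8890 = 0.1586.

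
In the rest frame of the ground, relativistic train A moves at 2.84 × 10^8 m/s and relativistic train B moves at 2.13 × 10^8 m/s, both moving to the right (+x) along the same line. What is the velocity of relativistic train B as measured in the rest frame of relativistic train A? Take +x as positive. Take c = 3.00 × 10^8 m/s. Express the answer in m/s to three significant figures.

-2.17 × 10^8 m/s

β_A = 0.947, β_B = 0.710 (dividing each by c = 3.00 × 10^8 m/s).
Transform to A's frame with the inverse velocity-addition law: u' = (u − v)/(1 − uv/c²), taking u = β_B and v = β_A.
u' = (0.710 − 0.947) / (1 − (0.947)(0.710)) = -0.2367/0.3279 = -0.7218.
u' = -0.7218 × 3.00 × 10^8 m/s.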